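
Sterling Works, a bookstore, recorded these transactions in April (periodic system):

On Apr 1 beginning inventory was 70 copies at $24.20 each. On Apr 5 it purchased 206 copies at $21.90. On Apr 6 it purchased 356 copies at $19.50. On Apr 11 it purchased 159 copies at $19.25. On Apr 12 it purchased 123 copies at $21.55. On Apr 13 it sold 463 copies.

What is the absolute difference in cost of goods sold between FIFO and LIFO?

FIFO COGS: 70 @ $24.20 + 206 @ $21.90 + 187 @ $19.50 = $9,851.90
LIFO COGS: 123 @ $21.55 + 159 @ $19.25 + 181 @ $19.50 = $9,240.90
Difference = |$9,851.90 − $9,240.90| = $611.00

$611.00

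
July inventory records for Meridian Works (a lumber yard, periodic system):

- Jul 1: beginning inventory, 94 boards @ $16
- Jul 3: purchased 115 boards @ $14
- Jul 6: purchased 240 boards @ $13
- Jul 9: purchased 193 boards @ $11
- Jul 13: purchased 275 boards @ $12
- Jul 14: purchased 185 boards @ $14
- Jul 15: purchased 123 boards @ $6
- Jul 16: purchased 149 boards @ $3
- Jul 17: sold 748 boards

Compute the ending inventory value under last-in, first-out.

Ending inventory = $8,181

Jul 17, 748 sold [LIFO — newest first]: 149 @ $3 + 123 @ $6 + 185 @ $14 + 275 @ $12 + 16 @ $11 = $7,251
Ending inventory: 94 @ $16 + 115 @ $14 + 240 @ $13 + 177 @ $11 = $8,181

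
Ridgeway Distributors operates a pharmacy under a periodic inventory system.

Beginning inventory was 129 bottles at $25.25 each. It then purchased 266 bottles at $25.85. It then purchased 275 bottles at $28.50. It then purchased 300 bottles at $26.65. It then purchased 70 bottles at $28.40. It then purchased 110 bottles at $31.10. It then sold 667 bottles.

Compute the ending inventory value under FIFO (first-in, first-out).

Sale 1 (667) [FIFO — oldest first]: 129 @ $25.25 + 266 @ $25.85 + 272 @ $28.50 = $17,885.35
Ending inventory: 3 @ $28.50 + 300 @ $26.65 + 70 @ $28.40 + 110 @ $31.10 = $13,489.50
Check: goods available $31,374.85 = COGS $17,885.35 + ending $13,489.50

Ending inventory = $13,489.50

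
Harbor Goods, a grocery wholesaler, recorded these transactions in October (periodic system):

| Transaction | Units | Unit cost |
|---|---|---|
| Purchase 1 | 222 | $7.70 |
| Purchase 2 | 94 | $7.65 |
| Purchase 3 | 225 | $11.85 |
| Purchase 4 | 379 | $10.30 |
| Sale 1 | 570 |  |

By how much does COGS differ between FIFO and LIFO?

$773.60

FIFO COGS: 222 @ $7.70 + 94 @ $7.65 + 225 @ $11.85 + 29 @ $10.30 = $5,393.45
LIFO COGS: 379 @ $10.30 + 191 @ $11.85 = $6,167.05
Difference = |$5,393.45 − $6,167.05| = $773.60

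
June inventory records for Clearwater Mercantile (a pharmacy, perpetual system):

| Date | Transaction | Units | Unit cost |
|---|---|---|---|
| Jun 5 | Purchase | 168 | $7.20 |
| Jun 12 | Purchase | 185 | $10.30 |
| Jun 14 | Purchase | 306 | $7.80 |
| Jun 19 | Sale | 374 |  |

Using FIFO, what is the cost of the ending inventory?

Ending inventory = $2,223.00

Jun 19, 374 sold [FIFO — oldest first]: 168 @ $7.20 + 185 @ $10.30 + 21 @ $7.80 = $3,278.90
Ending inventory: 285 @ $7.80 = $2,223.00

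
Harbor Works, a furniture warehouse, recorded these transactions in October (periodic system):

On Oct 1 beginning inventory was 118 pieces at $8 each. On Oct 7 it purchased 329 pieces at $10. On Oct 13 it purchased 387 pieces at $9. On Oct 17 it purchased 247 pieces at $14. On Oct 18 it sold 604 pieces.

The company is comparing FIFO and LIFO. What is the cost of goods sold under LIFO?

FIFO COGS: 118 @ $8 + 329 @ $10 + 157 @ $9 = $5,647
LIFO COGS: 247 @ $14 + 357 @ $9 = $6,671

COGS = $6,671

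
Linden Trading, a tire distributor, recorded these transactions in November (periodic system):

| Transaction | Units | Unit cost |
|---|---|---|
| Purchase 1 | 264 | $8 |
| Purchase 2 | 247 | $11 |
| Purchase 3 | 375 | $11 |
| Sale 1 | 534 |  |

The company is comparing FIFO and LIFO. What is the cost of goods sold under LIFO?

COGS = $5,874

FIFO COGS: 264 @ $8 + 247 @ $11 + 23 @ $11 = $5,082
LIFO COGS: 375 @ $11 + 159 @ $11 = $5,874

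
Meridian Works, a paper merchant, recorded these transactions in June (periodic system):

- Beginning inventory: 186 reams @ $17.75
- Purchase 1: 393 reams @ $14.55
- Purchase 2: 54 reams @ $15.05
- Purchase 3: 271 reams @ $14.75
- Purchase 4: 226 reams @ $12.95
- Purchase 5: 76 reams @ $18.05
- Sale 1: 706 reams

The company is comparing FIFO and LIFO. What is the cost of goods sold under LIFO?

FIFO COGS: 186 @ $17.75 + 393 @ $14.55 + 54 @ $15.05 + 73 @ $14.75 = $10,909.10
LIFO COGS: 76 @ $18.05 + 226 @ $12.95 + 271 @ $14.75 + 54 @ $15.05 + 79 @ $14.55 = $10,257.90

COGS = $10,257.90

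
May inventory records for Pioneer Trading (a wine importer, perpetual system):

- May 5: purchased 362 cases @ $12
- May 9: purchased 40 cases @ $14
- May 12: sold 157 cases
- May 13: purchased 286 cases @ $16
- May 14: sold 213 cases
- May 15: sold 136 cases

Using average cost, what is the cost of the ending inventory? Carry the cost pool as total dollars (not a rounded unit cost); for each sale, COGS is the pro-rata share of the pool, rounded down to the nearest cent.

After May 5: 362 on hand, pool $4,344.00 (≈ $12.0000 each)
After May 9: 402 on hand, pool $4,904.00 (≈ $12.1990 each)
May 12, sell 157: 157/402 × $4,904.00 → $1,915.24
After May 13: 531 on hand, pool $7,564.76 (≈ $14.2463 each)
May 14, sell 213: 213/531 × $7,564.76 → $3,034.45
May 15, sell 136: 136/318 × $4,530.31 → $1,937.49
Total COGS = $1,915.24 + $3,034.45 + $1,937.49 = $6,887.18
Ending inventory (cost pool remaining) = $2,592.82

Ending inventory = $2,592.82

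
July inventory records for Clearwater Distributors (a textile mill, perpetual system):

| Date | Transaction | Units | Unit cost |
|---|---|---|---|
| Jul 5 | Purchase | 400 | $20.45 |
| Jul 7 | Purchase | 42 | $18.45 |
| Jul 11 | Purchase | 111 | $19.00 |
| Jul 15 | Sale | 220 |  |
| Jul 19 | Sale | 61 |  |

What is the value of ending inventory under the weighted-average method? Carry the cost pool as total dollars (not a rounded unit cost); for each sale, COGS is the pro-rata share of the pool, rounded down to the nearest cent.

Ending inventory = $5,441.92

After Jul 5: 400 on hand, pool $8,180.00 (≈ $20.4500 each)
After Jul 7: 442 on hand, pool $8,954.90 (≈ $20.2600 each)
After Jul 11: 553 on hand, pool $11,063.90 (≈ $20.0071 each)
Jul 15, sell 220: 220/553 × $11,063.90 → $4,401.55
Jul 19, sell 61: 61/333 × $6,662.35 → $1,220.43
Total COGS = $4,401.55 + $1,220.43 = $5,621.98
Ending inventory (cost pool remaining) = $5,441.92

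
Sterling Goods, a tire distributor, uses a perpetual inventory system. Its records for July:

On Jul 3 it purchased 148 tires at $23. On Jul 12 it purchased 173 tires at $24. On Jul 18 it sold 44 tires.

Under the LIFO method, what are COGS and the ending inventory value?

COGS = $1,056; ending inventory = $6,500

Jul 18, 44 sold [LIFO — newest first]: 44 @ $24 = $1,056
Ending inventory: 148 @ $23 + 129 @ $24 = $6,500
Check: goods available $7,556 = COGS $1,056 + ending $6,500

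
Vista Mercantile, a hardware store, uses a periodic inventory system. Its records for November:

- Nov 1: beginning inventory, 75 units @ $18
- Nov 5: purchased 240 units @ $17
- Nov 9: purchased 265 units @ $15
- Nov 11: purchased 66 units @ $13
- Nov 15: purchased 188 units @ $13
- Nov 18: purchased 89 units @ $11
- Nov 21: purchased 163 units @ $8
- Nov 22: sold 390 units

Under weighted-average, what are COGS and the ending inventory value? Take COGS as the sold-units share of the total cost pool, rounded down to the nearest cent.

Nov 22, sell 390: 390/1086 × $14,990.00 → $5,383.14
Ending inventory (cost pool remaining) = $9,606.86

COGS = $5,383.14; ending inventory = $9,606.86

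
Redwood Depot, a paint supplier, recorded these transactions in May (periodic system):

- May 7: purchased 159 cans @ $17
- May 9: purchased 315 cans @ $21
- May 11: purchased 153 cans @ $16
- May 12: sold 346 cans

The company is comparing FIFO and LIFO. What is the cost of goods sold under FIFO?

COGS = $6,630

FIFO COGS: 159 @ $17 + 187 @ $21 = $6,630
LIFO COGS: 153 @ $16 + 193 @ $21 = $6,501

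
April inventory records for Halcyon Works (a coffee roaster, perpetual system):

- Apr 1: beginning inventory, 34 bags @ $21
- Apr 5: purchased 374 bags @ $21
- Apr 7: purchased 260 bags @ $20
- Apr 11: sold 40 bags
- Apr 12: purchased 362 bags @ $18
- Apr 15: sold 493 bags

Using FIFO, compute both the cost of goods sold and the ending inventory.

COGS = $11,068; ending inventory = $9,216

Apr 11, 40 sold [FIFO — oldest first]: 34 @ $21 + 6 @ $21 = $840
Apr 15, 493 sold [FIFO — oldest first]: 368 @ $21 + 125 @ $20 = $10,228
Total COGS = $840 + $10,228 = $11,068
Ending inventory: 135 @ $20 + 362 @ $18 = $9,216
Check: goods available $20,284 = COGS $11,068 + ending $9,216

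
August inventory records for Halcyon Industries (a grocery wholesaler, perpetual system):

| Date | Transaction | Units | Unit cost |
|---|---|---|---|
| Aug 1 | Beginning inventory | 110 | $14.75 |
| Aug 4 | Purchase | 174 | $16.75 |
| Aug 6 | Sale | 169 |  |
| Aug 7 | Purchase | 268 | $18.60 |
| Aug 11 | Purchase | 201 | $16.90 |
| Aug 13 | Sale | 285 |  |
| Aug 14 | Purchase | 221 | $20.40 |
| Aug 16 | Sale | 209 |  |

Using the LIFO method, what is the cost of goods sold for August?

COGS = $12,053.65

Aug 6, 169 sold [LIFO — newest first]: 169 @ $16.75 = $2,830.75
Aug 13, 285 sold [LIFO — newest first]: 201 @ $16.90 + 84 @ $18.60 = $4,959.30
Aug 16, 209 sold [LIFO — newest first]: 209 @ $20.40 = $4,263.60
Total COGS = $2,830.75 + $4,959.30 + $4,263.60 = $12,053.65
Ending inventory: 110 @ $14.75 + 5 @ $16.75 + 184 @ $18.60 + 12 @ $20.40 = $5,373.45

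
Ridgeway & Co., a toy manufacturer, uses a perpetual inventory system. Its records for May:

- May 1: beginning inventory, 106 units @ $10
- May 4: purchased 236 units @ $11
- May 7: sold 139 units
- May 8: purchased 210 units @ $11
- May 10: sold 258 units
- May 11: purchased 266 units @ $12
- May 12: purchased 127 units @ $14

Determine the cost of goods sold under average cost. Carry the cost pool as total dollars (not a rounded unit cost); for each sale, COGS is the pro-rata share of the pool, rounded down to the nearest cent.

COGS = $4,284.61

After May 1: 106 on hand, pool $1,060.00 (≈ $10.0000 each)
After May 4: 342 on hand, pool $3,656.00 (≈ $10.6901 each)
May 7, sell 139: 139/342 × $3,656.00 → $1,485.91
After May 8: 413 on hand, pool $4,480.09 (≈ $10.8477 each)
May 10, sell 258: 258/413 × $4,480.09 → $2,798.70
After May 11: 421 on hand, pool $4,873.39 (≈ $11.5757 each)
After May 12: 548 on hand, pool $6,651.39 (≈ $12.1376 each)
Total COGS = $1,485.91 + $2,798.70 = $4,284.61
Ending inventory (cost pool remaining) = $6,651.39
Check: goods available $10,936.00 = COGS $4,284.61 + ending $6,651.39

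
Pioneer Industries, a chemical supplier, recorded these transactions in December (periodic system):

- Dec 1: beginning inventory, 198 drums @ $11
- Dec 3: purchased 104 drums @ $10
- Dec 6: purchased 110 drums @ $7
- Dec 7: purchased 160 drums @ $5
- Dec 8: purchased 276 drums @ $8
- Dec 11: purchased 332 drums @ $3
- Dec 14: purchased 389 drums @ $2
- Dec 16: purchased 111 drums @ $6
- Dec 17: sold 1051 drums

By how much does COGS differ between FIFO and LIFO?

$3,413

FIFO COGS: 198 @ $11 + 104 @ $10 + 110 @ $7 + 160 @ $5 + 276 @ $8 + 203 @ $3 = $7,605
LIFO COGS: 111 @ $6 + 389 @ $2 + 332 @ $3 + 219 @ $8 = $4,192
Difference = |$7,605 − $4,192| = $3,413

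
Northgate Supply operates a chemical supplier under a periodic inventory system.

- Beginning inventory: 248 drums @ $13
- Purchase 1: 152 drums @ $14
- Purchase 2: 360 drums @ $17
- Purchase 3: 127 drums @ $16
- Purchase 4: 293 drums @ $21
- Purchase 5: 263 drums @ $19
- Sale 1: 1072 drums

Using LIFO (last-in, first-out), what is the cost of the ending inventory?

Sale 1 (1072) [LIFO — newest first]: 263 @ $19 + 293 @ $21 + 127 @ $16 + 360 @ $17 + 29 @ $14 = $19,708
Ending inventory: 248 @ $13 + 123 @ $14 = $4,946
Check: goods available $24,654 = COGS $19,708 + ending $4,946

Ending inventory = $4,946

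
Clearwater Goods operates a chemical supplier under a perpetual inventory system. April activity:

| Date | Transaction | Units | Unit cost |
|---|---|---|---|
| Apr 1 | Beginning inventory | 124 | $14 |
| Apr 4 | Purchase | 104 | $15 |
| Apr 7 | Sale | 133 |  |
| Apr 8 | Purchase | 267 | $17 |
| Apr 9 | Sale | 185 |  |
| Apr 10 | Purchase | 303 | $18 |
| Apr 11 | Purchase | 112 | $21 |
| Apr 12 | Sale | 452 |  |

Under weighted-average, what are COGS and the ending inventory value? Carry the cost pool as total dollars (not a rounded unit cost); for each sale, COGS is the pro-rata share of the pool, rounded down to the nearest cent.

After Apr 1: 124 on hand, pool $1,736.00 (≈ $14.0000 each)
After Apr 4: 228 on hand, pool $3,296.00 (≈ $14.4561 each)
Apr 7, sell 133: 133/228 × $3,296.00 → $1,922.66
After Apr 8: 362 on hand, pool $5,912.34 (≈ $16.3324 each)
Apr 9, sell 185: 185/362 × $5,912.34 → $3,021.49
After Apr 10: 480 on hand, pool $8,344.85 (≈ $17.3851 each)
After Apr 11: 592 on hand, pool $10,696.85 (≈ $18.0690 each)
Apr 12, sell 452: 452/592 × $10,696.85 → $8,167.18
Total COGS = $1,922.66 + $3,021.49 + $8,167.18 = $13,111.33
Ending inventory (cost pool remaining) = $2,529.67
Check: goods available $15,641.00 = COGS $13,111.33 + ending $2,529.67

COGS = $13,111.33; ending inventory = $2,529.67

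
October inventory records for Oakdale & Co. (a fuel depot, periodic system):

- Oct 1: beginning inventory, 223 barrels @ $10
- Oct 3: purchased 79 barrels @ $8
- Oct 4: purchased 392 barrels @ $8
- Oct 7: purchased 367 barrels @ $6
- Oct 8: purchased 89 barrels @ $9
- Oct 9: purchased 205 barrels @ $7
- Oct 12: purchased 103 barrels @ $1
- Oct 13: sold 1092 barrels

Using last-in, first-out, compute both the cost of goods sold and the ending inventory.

COGS = $7,165; ending inventory = $3,374

Oct 13, 1092 sold [LIFO — newest first]: 103 @ $1 + 205 @ $7 + 89 @ $9 + 367 @ $6 + 328 @ $8 = $7,165
Ending inventory: 223 @ $10 + 79 @ $8 + 64 @ $8 = $3,374
Check: goods available $10,539 = COGS $7,165 + ending $3,374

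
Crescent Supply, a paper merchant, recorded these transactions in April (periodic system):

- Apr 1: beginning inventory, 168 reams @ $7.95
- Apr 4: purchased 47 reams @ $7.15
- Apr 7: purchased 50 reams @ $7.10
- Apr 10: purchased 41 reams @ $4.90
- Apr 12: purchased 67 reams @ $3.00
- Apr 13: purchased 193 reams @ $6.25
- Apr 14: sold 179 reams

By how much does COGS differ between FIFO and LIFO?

FIFO COGS: 168 @ $7.95 + 11 @ $7.15 = $1,414.25
LIFO COGS: 179 @ $6.25 = $1,118.75
Difference = |$1,414.25 − $1,118.75| = $295.50

$295.50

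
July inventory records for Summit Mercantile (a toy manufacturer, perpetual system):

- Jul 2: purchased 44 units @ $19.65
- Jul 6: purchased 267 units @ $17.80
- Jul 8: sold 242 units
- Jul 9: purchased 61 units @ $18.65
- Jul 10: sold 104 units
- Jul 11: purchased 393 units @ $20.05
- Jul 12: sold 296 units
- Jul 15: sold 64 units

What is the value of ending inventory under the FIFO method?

Jul 8, 242 sold [FIFO — oldest first]: 44 @ $19.65 + 198 @ $17.80 = $4,389.00
Jul 10, 104 sold [FIFO — oldest first]: 69 @ $17.80 + 35 @ $18.65 = $1,880.95
Jul 12, 296 sold [FIFO — oldest first]: 26 @ $18.65 + 270 @ $20.05 = $5,898.40
Jul 15, 64 sold [FIFO — oldest first]: 64 @ $20.05 = $1,283.20
Total COGS = $4,389.00 + $1,880.95 + $5,898.40 + $1,283.20 = $13,451.55
Ending inventory: 59 @ $20.05 = $1,182.95

Ending inventory = $1,182.95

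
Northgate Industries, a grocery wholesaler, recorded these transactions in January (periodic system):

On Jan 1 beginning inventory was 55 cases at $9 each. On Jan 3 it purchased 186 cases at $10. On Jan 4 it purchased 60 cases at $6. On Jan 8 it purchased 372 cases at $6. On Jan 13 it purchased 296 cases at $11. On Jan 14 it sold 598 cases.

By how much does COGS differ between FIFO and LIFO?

FIFO COGS: 55 @ $9 + 186 @ $10 + 60 @ $6 + 297 @ $6 = $4,497
LIFO COGS: 296 @ $11 + 302 @ $6 = $5,068
Difference = |$4,497 − $5,068| = $571

$571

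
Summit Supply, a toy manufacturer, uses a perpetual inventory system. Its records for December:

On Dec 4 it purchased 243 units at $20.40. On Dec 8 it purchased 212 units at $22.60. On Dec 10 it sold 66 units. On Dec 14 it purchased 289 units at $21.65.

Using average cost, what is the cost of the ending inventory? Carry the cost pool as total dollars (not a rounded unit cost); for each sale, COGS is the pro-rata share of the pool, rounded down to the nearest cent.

After Dec 4: 243 on hand, pool $4,957.20 (≈ $20.4000 each)
After Dec 8: 455 on hand, pool $9,748.40 (≈ $21.4251 each)
Dec 10, sell 66: 66/455 × $9,748.40 → $1,414.05
After Dec 14: 678 on hand, pool $14,591.20 (≈ $21.5209 each)
Ending inventory (cost pool remaining) = $14,591.20

Ending inventory = $14,591.20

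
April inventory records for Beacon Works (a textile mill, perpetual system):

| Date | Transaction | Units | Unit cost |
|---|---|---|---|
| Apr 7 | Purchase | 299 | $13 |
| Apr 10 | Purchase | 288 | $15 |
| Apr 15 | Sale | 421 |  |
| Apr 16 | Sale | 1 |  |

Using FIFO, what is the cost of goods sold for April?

Apr 15, 421 sold [FIFO — oldest first]: 299 @ $13 + 122 @ $15 = $5,717
Apr 16, 1 sold [FIFO — oldest first]: 1 @ $15 = $15
Total COGS = $5,717 + $15 = $5,732
Ending inventory: 165 @ $15 = $2,475

COGS = $5,732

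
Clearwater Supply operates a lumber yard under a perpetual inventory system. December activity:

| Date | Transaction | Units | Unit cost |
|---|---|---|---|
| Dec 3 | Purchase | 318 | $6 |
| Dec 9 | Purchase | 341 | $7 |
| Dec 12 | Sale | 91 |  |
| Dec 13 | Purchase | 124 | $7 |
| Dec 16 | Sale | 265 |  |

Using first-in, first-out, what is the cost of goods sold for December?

Dec 12, 91 sold [FIFO — oldest first]: 91 @ $6 = $546
Dec 16, 265 sold [FIFO — oldest first]: 227 @ $6 + 38 @ $7 = $1,628
Total COGS = $546 + $1,628 = $2,174
Ending inventory: 303 @ $7 + 124 @ $7 = $2,989
Check: goods available $5,163 = COGS $2,174 + ending $2,989

COGS = $2,174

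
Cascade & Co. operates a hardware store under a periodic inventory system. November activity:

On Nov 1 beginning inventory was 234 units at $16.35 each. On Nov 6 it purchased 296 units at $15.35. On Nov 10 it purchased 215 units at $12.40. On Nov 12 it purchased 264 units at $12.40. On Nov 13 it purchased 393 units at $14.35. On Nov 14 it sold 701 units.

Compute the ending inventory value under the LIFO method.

Ending inventory = $10,489.90

Nov 14, 701 sold [LIFO — newest first]: 393 @ $14.35 + 264 @ $12.40 + 44 @ $12.40 = $9,458.75
Ending inventory: 234 @ $16.35 + 296 @ $15.35 + 171 @ $12.40 = $10,489.90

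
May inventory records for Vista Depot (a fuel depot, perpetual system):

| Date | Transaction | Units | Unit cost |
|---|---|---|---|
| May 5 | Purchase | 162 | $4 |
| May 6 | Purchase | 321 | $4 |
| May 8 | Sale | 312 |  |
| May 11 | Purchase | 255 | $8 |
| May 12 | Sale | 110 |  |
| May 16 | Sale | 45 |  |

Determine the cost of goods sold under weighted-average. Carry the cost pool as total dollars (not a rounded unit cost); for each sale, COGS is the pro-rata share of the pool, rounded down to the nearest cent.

After May 5: 162 on hand, pool $648.00 (≈ $4.0000 each)
After May 6: 483 on hand, pool $1,932.00 (≈ $4.0000 each)
May 8, sell 312: 312/483 × $1,932.00 → $1,248.00
After May 11: 426 on hand, pool $2,724.00 (≈ $6.3944 each)
May 12, sell 110: 110/426 × $2,724.00 → $703.38
May 16, sell 45: 45/316 × $2,020.62 → $287.74
Total COGS = $1,248.00 + $703.38 + $287.74 = $2,239.12
Ending inventory (cost pool remaining) = $1,732.88
Check: goods available $3,972.00 = COGS $2,239.12 + ending $1,732.88

COGS = $2,239.12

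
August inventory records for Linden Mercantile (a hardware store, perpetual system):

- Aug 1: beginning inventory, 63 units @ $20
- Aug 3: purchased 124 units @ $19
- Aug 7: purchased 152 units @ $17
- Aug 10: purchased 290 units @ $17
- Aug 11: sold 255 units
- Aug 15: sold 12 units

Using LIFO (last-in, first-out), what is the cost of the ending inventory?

Aug 11, 255 sold [LIFO — newest first]: 255 @ $17 = $4,335
Aug 15, 12 sold [LIFO — newest first]: 12 @ $17 = $204
Total COGS = $4,335 + $204 = $4,539
Ending inventory: 63 @ $20 + 124 @ $19 + 152 @ $17 + 23 @ $17 = $6,591

Ending inventory = $6,591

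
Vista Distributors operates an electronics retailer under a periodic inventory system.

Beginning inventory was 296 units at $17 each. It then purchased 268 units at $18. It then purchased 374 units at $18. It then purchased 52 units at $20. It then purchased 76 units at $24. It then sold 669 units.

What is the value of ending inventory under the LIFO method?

Sale 1 (669) [LIFO — newest first]: 76 @ $24 + 52 @ $20 + 374 @ $18 + 167 @ $18 = $12,602
Ending inventory: 296 @ $17 + 101 @ $18 = $6,850

Ending inventory = $6,850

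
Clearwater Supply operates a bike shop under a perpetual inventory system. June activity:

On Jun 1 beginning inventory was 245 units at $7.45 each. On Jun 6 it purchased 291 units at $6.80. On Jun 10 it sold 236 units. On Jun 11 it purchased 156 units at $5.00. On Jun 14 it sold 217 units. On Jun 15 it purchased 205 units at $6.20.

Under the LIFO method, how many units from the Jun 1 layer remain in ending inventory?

239

Jun 10, 236 sold [LIFO — newest first]: 236 @ $6.80 = $1,604.80
Jun 14, 217 sold [LIFO — newest first]: 156 @ $5.00 + 55 @ $6.80 + 6 @ $7.45 = $1,198.70
Total COGS = $1,604.80 + $1,198.70 = $2,803.50
Ending inventory: 239 @ $7.45 + 205 @ $6.20 = $3,051.55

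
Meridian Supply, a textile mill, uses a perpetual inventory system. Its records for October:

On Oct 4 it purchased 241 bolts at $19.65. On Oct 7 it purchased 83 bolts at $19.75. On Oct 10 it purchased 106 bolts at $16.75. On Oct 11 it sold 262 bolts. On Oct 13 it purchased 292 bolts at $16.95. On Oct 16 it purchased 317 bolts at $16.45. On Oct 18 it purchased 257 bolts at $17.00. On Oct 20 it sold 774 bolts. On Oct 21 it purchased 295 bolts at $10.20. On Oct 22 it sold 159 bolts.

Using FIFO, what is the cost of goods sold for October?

Oct 11, 262 sold [FIFO — oldest first]: 241 @ $19.65 + 21 @ $19.75 = $5,150.40
Oct 20, 774 sold [FIFO — oldest first]: 62 @ $19.75 + 106 @ $16.75 + 292 @ $16.95 + 314 @ $16.45 = $13,114.70
Oct 22, 159 sold [FIFO — oldest first]: 3 @ $16.45 + 156 @ $17.00 = $2,701.35
Total COGS = $5,150.40 + $13,114.70 + $2,701.35 = $20,966.45
Ending inventory: 101 @ $17.00 + 295 @ $10.20 = $4,726.00

COGS = $20,966.45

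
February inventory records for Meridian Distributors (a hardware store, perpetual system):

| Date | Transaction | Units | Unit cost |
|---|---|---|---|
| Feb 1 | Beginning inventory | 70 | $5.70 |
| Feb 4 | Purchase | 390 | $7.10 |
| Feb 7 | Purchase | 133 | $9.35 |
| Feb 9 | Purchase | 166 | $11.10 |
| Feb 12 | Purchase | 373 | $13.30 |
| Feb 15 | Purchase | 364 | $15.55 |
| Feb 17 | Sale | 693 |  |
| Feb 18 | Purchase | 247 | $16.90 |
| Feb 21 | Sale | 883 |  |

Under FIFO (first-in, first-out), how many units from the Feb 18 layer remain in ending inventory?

167

Feb 17, 693 sold [FIFO — oldest first]: 70 @ $5.70 + 390 @ $7.10 + 133 @ $9.35 + 100 @ $11.10 = $5,521.55
Feb 21, 883 sold [FIFO — oldest first]: 66 @ $11.10 + 373 @ $13.30 + 364 @ $15.55 + 80 @ $16.90 = $12,705.70
Total COGS = $5,521.55 + $12,705.70 = $18,227.25
Ending inventory: 167 @ $16.90 = $2,822.30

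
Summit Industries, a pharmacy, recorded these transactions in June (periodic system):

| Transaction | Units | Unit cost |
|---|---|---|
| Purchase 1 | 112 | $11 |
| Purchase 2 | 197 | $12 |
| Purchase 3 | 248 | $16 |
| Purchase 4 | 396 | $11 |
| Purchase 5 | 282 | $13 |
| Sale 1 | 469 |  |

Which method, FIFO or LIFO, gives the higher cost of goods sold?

FIFO

FIFO COGS: 112 @ $11 + 197 @ $12 + 160 @ $16 = $6,156
LIFO COGS: 282 @ $13 + 187 @ $11 = $5,723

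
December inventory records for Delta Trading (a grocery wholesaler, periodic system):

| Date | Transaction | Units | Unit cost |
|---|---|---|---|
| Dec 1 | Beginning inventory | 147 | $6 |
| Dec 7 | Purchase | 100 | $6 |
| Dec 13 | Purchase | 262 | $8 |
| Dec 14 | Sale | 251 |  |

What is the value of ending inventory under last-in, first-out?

Ending inventory = $1,570

Dec 14, 251 sold [LIFO — newest first]: 251 @ $8 = $2,008
Ending inventory: 147 @ $6 + 100 @ $6 + 11 @ $8 = $1,570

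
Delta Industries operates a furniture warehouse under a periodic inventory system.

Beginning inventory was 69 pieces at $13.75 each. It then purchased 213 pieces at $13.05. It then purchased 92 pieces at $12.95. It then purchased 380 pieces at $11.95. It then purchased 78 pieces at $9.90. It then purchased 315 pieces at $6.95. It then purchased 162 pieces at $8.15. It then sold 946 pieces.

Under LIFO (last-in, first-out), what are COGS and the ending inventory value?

COGS = $8,965.20; ending inventory = $4,777.35

Sale 1 (946) [LIFO — newest first]: 162 @ $8.15 + 315 @ $6.95 + 78 @ $9.90 + 380 @ $11.95 + 11 @ $12.95 = $8,965.20
Ending inventory: 69 @ $13.75 + 213 @ $13.05 + 81 @ $12.95 = $4,777.35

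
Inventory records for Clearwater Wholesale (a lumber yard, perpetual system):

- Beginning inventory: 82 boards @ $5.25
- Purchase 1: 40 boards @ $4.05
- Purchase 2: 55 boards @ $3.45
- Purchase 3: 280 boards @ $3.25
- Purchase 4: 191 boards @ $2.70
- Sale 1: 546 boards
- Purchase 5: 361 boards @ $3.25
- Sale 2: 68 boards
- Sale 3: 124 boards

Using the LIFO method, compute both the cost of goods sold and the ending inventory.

Sale 1 (546) [LIFO — newest first]: 191 @ $2.70 + 280 @ $3.25 + 55 @ $3.45 + 20 @ $4.05 = $1,696.45
Sale 2 (68) [LIFO — newest first]: 68 @ $3.25 = $221.00
Sale 3 (124) [LIFO — newest first]: 124 @ $3.25 = $403.00
Total COGS = $1,696.45 + $221.00 + $403.00 = $2,320.45
Ending inventory: 82 @ $5.25 + 20 @ $4.05 + 169 @ $3.25 = $1,060.75

COGS = $2,320.45; ending inventory = $1,060.75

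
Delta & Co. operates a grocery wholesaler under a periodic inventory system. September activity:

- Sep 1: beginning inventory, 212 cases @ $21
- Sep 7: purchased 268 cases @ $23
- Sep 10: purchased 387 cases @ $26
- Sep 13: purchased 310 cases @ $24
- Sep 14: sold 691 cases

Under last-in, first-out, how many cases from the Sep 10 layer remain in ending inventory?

6

Sep 14, 691 sold [LIFO — newest first]: 310 @ $24 + 381 @ $26 = $17,346
Ending inventory: 212 @ $21 + 268 @ $23 + 6 @ $26 = $10,772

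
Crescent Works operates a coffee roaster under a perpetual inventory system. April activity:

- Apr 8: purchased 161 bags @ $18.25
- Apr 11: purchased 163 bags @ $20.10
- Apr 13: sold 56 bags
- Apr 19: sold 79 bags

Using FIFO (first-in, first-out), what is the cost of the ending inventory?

Ending inventory = $3,750.80

Apr 13, 56 sold [FIFO — oldest first]: 56 @ $18.25 = $1,022.00
Apr 19, 79 sold [FIFO — oldest first]: 79 @ $18.25 = $1,441.75
Total COGS = $1,022.00 + $1,441.75 = $2,463.75
Ending inventory: 26 @ $18.25 + 163 @ $20.10 = $3,750.80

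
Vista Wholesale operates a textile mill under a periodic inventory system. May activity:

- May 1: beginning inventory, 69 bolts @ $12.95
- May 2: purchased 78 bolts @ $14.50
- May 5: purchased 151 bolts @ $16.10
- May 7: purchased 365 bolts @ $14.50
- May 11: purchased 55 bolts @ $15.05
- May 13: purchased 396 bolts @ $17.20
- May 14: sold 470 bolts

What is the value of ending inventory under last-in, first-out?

Ending inventory = $9,472.65

May 14, 470 sold [LIFO — newest first]: 396 @ $17.20 + 55 @ $15.05 + 19 @ $14.50 = $7,914.45
Ending inventory: 69 @ $12.95 + 78 @ $14.50 + 151 @ $16.10 + 346 @ $14.50 = $9,472.65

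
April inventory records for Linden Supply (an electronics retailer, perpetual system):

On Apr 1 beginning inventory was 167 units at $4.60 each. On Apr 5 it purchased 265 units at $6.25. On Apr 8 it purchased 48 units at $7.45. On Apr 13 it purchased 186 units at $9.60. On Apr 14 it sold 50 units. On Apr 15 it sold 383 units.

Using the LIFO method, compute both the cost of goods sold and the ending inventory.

COGS = $3,386.95; ending inventory = $1,180.70

Apr 14, 50 sold [LIFO — newest first]: 50 @ $9.60 = $480.00
Apr 15, 383 sold [LIFO — newest first]: 136 @ $9.60 + 48 @ $7.45 + 199 @ $6.25 = $2,906.95
Total COGS = $480.00 + $2,906.95 = $3,386.95
Ending inventory: 167 @ $4.60 + 66 @ $6.25 = $1,180.70
Check: goods available $4,567.65 = COGS $3,386.95 + ending $1,180.70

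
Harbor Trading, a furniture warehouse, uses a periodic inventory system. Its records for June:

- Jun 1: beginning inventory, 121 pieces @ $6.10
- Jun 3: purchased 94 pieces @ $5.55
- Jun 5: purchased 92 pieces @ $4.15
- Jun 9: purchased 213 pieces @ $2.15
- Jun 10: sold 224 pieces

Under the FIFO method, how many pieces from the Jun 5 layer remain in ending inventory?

Jun 10, 224 sold [FIFO — oldest first]: 121 @ $6.10 + 94 @ $5.55 + 9 @ $4.15 = $1,297.15
Ending inventory: 83 @ $4.15 + 213 @ $2.15 = $802.40

83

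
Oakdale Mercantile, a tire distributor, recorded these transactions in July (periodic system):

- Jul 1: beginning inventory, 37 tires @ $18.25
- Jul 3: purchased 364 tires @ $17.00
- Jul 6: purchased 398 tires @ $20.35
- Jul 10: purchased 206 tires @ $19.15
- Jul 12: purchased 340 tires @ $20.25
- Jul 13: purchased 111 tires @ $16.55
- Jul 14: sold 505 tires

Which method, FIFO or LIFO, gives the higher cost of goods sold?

FIFO COGS: 37 @ $18.25 + 364 @ $17.00 + 104 @ $20.35 = $8,979.65
LIFO COGS: 111 @ $16.55 + 340 @ $20.25 + 54 @ $19.15 = $9,756.15

LIFO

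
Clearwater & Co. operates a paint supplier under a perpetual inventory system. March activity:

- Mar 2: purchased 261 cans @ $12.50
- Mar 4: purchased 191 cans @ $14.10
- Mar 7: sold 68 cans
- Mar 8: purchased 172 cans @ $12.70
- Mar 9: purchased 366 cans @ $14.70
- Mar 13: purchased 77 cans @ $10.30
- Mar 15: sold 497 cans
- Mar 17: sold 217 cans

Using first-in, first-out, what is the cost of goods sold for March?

Mar 7, 68 sold [FIFO — oldest first]: 68 @ $12.50 = $850.00
Mar 15, 497 sold [FIFO — oldest first]: 193 @ $12.50 + 191 @ $14.10 + 113 @ $12.70 = $6,540.70
Mar 17, 217 sold [FIFO — oldest first]: 59 @ $12.70 + 158 @ $14.70 = $3,071.90
Total COGS = $850.00 + $6,540.70 + $3,071.90 = $10,462.60
Ending inventory: 208 @ $14.70 + 77 @ $10.30 = $3,850.70

COGS = $10,462.60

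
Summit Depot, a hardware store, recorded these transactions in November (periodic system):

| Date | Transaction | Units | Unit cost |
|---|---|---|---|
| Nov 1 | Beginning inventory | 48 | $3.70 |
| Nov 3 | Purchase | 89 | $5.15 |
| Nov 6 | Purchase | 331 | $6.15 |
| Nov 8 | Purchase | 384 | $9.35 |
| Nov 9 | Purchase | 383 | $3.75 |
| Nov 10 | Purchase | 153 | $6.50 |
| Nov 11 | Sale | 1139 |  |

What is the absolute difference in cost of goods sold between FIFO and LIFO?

$29.75

FIFO COGS: 48 @ $3.70 + 89 @ $5.15 + 331 @ $6.15 + 384 @ $9.35 + 287 @ $3.75 = $7,338.25
LIFO COGS: 153 @ $6.50 + 383 @ $3.75 + 384 @ $9.35 + 219 @ $6.15 = $7,368.00
Difference = |$7,338.25 − $7,368.00| = $29.75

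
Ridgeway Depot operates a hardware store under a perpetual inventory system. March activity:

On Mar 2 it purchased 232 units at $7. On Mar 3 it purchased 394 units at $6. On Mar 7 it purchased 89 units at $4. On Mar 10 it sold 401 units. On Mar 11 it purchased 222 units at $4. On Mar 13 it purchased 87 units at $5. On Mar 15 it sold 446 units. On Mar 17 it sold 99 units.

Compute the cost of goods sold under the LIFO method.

COGS = $5,121

Mar 10, 401 sold [LIFO — newest first]: 89 @ $4 + 312 @ $6 = $2,228
Mar 15, 446 sold [LIFO — newest first]: 87 @ $5 + 222 @ $4 + 82 @ $6 + 55 @ $7 = $2,200
Mar 17, 99 sold [LIFO — newest first]: 99 @ $7 = $693
Total COGS = $2,228 + $2,200 + $693 = $5,121
Ending inventory: 78 @ $7 = $546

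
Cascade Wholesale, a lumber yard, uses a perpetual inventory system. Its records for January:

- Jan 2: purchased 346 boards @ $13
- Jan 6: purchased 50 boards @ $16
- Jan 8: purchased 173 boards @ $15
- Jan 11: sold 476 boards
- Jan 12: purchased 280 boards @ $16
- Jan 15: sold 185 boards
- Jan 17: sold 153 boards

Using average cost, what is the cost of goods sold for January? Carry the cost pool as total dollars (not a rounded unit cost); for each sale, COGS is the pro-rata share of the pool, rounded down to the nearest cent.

After Jan 2: 346 on hand, pool $4,498.00 (≈ $13.0000 each)
After Jan 6: 396 on hand, pool $5,298.00 (≈ $13.3788 each)
After Jan 8: 569 on hand, pool $7,893.00 (≈ $13.8717 each)
Jan 11, sell 476: 476/569 × $7,893.00 → $6,602.93
After Jan 12: 373 on hand, pool $5,770.07 (≈ $15.4694 each)
Jan 15, sell 185: 185/373 × $5,770.07 → $2,861.83
Jan 17, sell 153: 153/188 × $2,908.24 → $2,366.81
Total COGS = $6,602.93 + $2,861.83 + $2,366.81 = $11,831.57
Ending inventory (cost pool remaining) = $541.43

COGS = $11,831.57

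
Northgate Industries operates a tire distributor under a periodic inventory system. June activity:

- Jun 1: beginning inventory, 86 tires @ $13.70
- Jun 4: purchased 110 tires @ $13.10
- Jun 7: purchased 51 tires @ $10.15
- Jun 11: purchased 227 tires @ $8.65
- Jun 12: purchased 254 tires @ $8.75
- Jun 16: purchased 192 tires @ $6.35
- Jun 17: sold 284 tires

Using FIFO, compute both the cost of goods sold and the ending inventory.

COGS = $3,456.90; ending inventory = $5,085.20

Jun 17, 284 sold [FIFO — oldest first]: 86 @ $13.70 + 110 @ $13.10 + 51 @ $10.15 + 37 @ $8.65 = $3,456.90
Ending inventory: 190 @ $8.65 + 254 @ $8.75 + 192 @ $6.35 = $5,085.20
Check: goods available $8,542.10 = COGS $3,456.90 + ending $5,085.20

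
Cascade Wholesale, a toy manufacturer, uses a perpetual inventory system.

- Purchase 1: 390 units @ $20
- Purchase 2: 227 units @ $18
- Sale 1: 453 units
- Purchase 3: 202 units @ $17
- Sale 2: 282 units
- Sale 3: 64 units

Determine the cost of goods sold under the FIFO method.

Sale 1 (453) [FIFO — oldest first]: 390 @ $20 + 63 @ $18 = $8,934
Sale 2 (282) [FIFO — oldest first]: 164 @ $18 + 118 @ $17 = $4,958
Sale 3 (64) [FIFO — oldest first]: 64 @ $17 = $1,088
Total COGS = $8,934 + $4,958 + $1,088 = $14,980
Ending inventory: 20 @ $17 = $340
Check: goods available $15,320 = COGS $14,980 + ending $340

COGS = $14,980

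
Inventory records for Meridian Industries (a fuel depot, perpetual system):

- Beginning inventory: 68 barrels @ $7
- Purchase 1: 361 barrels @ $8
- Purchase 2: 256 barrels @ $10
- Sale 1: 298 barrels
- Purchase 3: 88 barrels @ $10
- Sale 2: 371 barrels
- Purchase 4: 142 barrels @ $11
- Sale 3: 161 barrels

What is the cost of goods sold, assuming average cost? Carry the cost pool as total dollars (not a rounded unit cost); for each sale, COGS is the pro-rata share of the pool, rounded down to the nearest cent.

COGS = $7,506.51

After Beginning: 68 on hand, pool $476.00 (≈ $7.0000 each)
After Purchase 1: 429 on hand, pool $3,364.00 (≈ $7.8415 each)
After Purchase 2: 685 on hand, pool $5,924.00 (≈ $8.6482 each)
Sale 1, sell 298: 298/685 × $5,924.00 → $2,577.15
After Purchase 3: 475 on hand, pool $4,226.85 (≈ $8.8986 each)
Sale 2, sell 371: 371/475 × $4,226.85 → $3,301.39
After Purchase 4: 246 on hand, pool $2,487.46 (≈ $10.1116 each)
Sale 3, sell 161: 161/246 × $2,487.46 → $1,627.97
Total COGS = $2,577.15 + $3,301.39 + $1,627.97 = $7,506.51
Ending inventory (cost pool remaining) = $859.49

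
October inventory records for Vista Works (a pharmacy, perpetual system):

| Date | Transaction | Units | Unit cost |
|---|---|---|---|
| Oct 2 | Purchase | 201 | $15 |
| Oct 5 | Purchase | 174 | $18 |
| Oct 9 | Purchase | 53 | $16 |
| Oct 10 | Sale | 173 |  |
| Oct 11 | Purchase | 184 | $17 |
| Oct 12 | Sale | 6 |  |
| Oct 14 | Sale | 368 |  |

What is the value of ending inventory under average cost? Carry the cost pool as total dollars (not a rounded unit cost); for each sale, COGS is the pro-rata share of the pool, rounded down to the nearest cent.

Ending inventory = $1,080.22

After Oct 2: 201 on hand, pool $3,015.00 (≈ $15.0000 each)
After Oct 5: 375 on hand, pool $6,147.00 (≈ $16.3920 each)
After Oct 9: 428 on hand, pool $6,995.00 (≈ $16.3435 each)
Oct 10, sell 173: 173/428 × $6,995.00 → $2,827.41
After Oct 11: 439 on hand, pool $7,295.59 (≈ $16.6187 each)
Oct 12, sell 6: 6/439 × $7,295.59 → $99.71
Oct 14, sell 368: 368/433 × $7,195.88 → $6,115.66
Total COGS = $2,827.41 + $99.71 + $6,115.66 = $9,042.78
Ending inventory (cost pool remaining) = $1,080.22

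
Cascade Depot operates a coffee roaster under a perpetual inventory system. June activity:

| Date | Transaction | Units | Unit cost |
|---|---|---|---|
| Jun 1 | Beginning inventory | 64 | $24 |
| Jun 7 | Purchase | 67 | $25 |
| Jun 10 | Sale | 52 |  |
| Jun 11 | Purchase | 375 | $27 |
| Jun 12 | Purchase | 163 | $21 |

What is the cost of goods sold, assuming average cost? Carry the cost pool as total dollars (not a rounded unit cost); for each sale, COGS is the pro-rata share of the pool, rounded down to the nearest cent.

COGS = $1,274.59

After Jun 1: 64 on hand, pool $1,536.00 (≈ $24.0000 each)
After Jun 7: 131 on hand, pool $3,211.00 (≈ $24.5115 each)
Jun 10, sell 52: 52/131 × $3,211.00 → $1,274.59
After Jun 11: 454 on hand, pool $12,061.41 (≈ $26.5670 each)
After Jun 12: 617 on hand, pool $15,484.41 (≈ $25.0963 each)
Ending inventory (cost pool remaining) = $15,484.41
Check: goods available $16,759.00 = COGS $1,274.59 + ending $15,484.41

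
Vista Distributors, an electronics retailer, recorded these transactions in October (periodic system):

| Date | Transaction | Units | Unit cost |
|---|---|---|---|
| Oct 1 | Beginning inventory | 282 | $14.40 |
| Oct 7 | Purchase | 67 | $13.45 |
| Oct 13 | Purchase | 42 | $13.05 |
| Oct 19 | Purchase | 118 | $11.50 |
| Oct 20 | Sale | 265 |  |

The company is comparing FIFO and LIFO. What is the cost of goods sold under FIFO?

COGS = $3,816.00

FIFO COGS: 265 @ $14.40 = $3,816.00
LIFO COGS: 118 @ $11.50 + 42 @ $13.05 + 67 @ $13.45 + 38 @ $14.40 = $3,353.45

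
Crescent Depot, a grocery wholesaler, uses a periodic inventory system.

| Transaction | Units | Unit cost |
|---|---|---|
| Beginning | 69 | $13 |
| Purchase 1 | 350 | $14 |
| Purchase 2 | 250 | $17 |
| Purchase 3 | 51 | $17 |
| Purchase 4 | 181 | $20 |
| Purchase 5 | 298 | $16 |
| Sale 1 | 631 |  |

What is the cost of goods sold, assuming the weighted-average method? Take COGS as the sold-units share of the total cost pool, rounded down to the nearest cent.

Sale 1, sell 631: 631/1199 × $19,302.00 → $10,158.10
Ending inventory (cost pool remaining) = $9,143.90
Check: goods available $19,302.00 = COGS $10,158.10 + ending $9,143.90

COGS = $10,158.10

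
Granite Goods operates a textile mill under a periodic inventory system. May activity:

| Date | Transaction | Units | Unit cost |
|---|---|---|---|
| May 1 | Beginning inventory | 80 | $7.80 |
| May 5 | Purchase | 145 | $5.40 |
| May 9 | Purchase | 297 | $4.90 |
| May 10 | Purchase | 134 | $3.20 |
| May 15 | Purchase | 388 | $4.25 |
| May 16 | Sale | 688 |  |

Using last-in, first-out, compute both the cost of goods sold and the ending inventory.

May 16, 688 sold [LIFO — newest first]: 388 @ $4.25 + 134 @ $3.20 + 166 @ $4.90 = $2,891.20
Ending inventory: 80 @ $7.80 + 145 @ $5.40 + 131 @ $4.90 = $2,048.90

COGS = $2,891.20; ending inventory = $2,048.90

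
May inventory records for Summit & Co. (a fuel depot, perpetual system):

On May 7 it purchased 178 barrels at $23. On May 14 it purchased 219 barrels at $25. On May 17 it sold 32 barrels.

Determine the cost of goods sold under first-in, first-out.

COGS = $736

May 17, 32 sold [FIFO — oldest first]: 32 @ $23 = $736
Ending inventory: 146 @ $23 + 219 @ $25 = $8,833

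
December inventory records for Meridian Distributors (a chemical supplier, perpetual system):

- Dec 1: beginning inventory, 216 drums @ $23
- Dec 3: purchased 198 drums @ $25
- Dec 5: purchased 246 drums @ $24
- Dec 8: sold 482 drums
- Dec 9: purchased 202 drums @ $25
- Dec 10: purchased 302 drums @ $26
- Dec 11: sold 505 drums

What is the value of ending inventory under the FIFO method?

Ending inventory = $4,602

Dec 8, 482 sold [FIFO — oldest first]: 216 @ $23 + 198 @ $25 + 68 @ $24 = $11,550
Dec 11, 505 sold [FIFO — oldest first]: 178 @ $24 + 202 @ $25 + 125 @ $26 = $12,572
Total COGS = $11,550 + $12,572 = $24,122
Ending inventory: 177 @ $26 = $4,602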